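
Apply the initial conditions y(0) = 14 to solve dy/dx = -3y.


General solution of y' = -3y is y = Ce^(-3x).
Apply y(0) = 14: C = 14.
Particular solution: y = 14e^(-3x).


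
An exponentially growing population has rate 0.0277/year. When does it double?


Exponential growth: P(t) = P₀ e^(0.0277t). Set P(t)/P₀ = 2: e^(0.0277t) = 2.
Solve: t = ln(2)/0.0277 ≈ 25.02 years.


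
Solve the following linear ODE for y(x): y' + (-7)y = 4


P(x) = -7 ⇒ μ = e^(-7x).
(μ y)' = 4e^(-7x) ⇒ μ y = -(4/7)e^(-7x) + C.
Divide by μ: y = -4/7 + Ce^(7x).


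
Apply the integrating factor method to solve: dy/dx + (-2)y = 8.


P(x) = -2 ⇒ μ = e^(-2x).
(μ y)' = 8e^(-2x) ⇒ μ y = -4e^(-2x) + C.
Divide by μ: y = -4 + Ce^(2x).


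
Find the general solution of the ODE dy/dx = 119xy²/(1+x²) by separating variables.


Separate: dy/y² = 119x/(1+x²) dx.
Integrate LHS: ∫ dy/y² = -1/y.
Integrate RHS via u = 1+x²: (119/2)ln(1+x²) + C.
Result: -1/y = (119/2)ln(1+x²) + C.


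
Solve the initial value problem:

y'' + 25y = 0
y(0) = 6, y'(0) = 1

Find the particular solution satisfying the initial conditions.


Characteristic roots of r² + 25 = 0 are ±5i, so y = C₁cos(5x) + C₂sin(5x).
Apply y(0) = 6: C₁ = 6. Differentiate and apply y'(0) = 1: 5·C₂ = 1, so C₂ = 1/5.
Particular solution: y = 6cos(5x) + (1/5)sin(5x).


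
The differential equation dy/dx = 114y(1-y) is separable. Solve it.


Separate: dy/[y(1-y)] = 114 dx.
Partial fractions: 1/[y(1-y)] = 1/y + 1/(1-y).
Integrate: ln|y/(1-y)| = 114x + C₀.
Solve for y: y = 1/(1 + Ce^(-114x)).


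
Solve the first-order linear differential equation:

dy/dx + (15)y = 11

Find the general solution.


P(x) = 15, Q(x) = 11; integrating factor μ = e^(15x).
(μ y)' = 11e^(15x) ⇒ μ y = (11/15)e^(15x) + C.
Divide by μ: y = 11/15 + Ce^(-15x).


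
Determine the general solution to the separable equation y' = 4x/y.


Separate variables: y dy = 4x dx.
Integrate both sides: y²/2 = 2x^2 + C₀.
Multiply by 2: y² = 4x^2 + C.


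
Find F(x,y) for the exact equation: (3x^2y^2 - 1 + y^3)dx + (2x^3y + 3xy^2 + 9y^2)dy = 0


Check exactness: ∂M/∂y = 6x^2y + 3y^2 and ∂N/∂x = 6x^2y + 3y^2; equal, so the equation is exact.
Integrate M with respect to x (treating y as constant): ∫M dx = x^3y^2 - x + xy^3 + h(y).
Differentiate w.r.t. y and set equal to N: the x-dependent terms already match, leaving h'(y) = 9y^2. Integrate: h(y) = 3y^3.
So F(x,y) = x^3y^2 - x + xy^3 + 3y^3.
General solution: x^3y^2 - x + xy^3 + 3y^3 = C.


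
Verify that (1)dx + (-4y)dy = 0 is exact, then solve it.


Check exactness: ∂M/∂y = 0 and ∂N/∂x = 0; equal, so the equation is exact.
Integrate M with respect to x (treating y as constant): ∫M dx = x + h(y).
Differentiate w.r.t. y and set equal to N: the x-dependent terms already match, leaving h'(y) = -4y. Integrate: h(y) = -2y^2.
So F(x,y) = -2y^2 + x.
General solution: -2y^2 + x = C.


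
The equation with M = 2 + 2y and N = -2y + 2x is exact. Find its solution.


Check exactness: ∂M/∂y = 2 and ∂N/∂x = 2; equal, so the equation is exact.
Integrate M with respect to x (treating y as constant): ∫M dx = 2x + 2xy + h(y).
Differentiate w.r.t. y and set equal to N: the x-dependent terms already match, leaving h'(y) = -2y. Integrate: h(y) = -y^2.
So F(x,y) = -y^2 + 2x + 2xy.
General solution: -y^2 + 2x + 2xy = C.


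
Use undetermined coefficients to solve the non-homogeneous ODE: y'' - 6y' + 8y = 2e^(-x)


Characteristic roots of r² - 6r + 8 = 0 are 4, 2.
y_h = C₁e^(4x) + C₂e^(2x).
Forcing exponent -1 is not a characteristic root; try y_p = Ae^(-x).
Substitute: A·(1 + (-6)·-1 + (8)) = A·15 = 2, so A = 2/15.
General solution: y = C₁e^(4x) + C₂e^(2x) + (2/15)e^(-x).


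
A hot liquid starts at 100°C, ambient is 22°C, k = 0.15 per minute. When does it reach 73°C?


From T(t) = T_a + (T₀ - T_a)e^(-kt), set T(t) = 73:
(73 - 22) / (100 - 22) = e^(-0.15t), so t = -ln(0.654)/0.15 ≈ 2.8 minutes.


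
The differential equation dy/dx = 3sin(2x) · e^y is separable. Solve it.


Separate: e^(-y) dy = 3sin(2x) dx.
Integrate: -e^(-y) = -(3/2)cos(2x) + C₀.
Rearrange: e^(-y) = (3/2)cos(2x) + C.


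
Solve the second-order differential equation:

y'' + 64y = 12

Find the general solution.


Homogeneous part: r² + 64 = 0 ⇒ r = ±8i, so y_h = C₁cos(8x) + C₂sin(8x).
Try constant y_p = A; plug in: 64A = 12 ⇒ A = 3/16.
General solution: y = C₁cos(8x) + C₂sin(8x) + 3/16.


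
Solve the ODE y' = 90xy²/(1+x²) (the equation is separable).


Separate: dy/y² = 90x/(1+x²) dx.
Integrate LHS: ∫ dy/y² = -1/y.
Integrate RHS via u = 1+x²: 45ln(1+x²) + C.
Result: -1/y = 45ln(1+x²) + C.


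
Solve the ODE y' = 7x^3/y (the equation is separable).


Separate variables: y dy = 7x^3 dx.
Integrate both sides: y²/2 = (7/4)x^4 + C₀.
Multiply by 2: y² = (7/2)x^4 + C.


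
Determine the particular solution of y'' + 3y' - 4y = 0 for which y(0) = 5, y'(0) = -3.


Characteristic roots of r² + 3r - 4 = 0 are 1, -4.
General solution y = c₁ e^(x) + c₂ e^(-4x).
Apply y(0) = 5: c₁ + c₂ = 5. Apply y'(0) = -3: 1 c₁ - 4 c₂ = -3.
Solve: c₁ = 17/5, c₂ = 8/5.
Particular solution: y = (17/5)e^(x) + (8/5)e^(-4x).


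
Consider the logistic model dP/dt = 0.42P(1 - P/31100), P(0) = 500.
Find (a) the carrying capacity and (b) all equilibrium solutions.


Logistic ODE dP/dt = 0.42P(1 - P/31100) has equilibria where dP/dt = 0, i.e. P = 0 or P = 31100.
The coefficient (1 - P/K) = 0 when P = K, identifying K = 31100 as the carrying capacity.
(a) K = 31100; (b) equilibria P = 0 and P = 31100.


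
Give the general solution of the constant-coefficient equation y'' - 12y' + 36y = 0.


Characteristic equation: r² - 12r + 36 = 0, i.e. (r - 6)² = 0.
Repeated root r = 6; include an x factor for the second linearly independent solution.
General solution: y = (C₁ + C₂x)e^(6x).


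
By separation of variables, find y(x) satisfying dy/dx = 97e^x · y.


Separate variables: dy/y = 97e^x dx.
Integrate: ln|y| = 97e^x + C₀.
Exponentiate: y = Ce^(97e^x).


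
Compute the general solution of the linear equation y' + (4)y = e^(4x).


P(x) = 4 ⇒ μ = e^(4x).
(μ y)' = e^(8x) ⇒ μ y = (1/8)e^(8x) + C.
Divide by μ: y = (1/8)e^(4x) + Ce^(-4x).


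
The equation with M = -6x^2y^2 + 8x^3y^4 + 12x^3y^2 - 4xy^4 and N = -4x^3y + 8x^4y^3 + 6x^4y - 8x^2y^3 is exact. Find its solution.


Check exactness: ∂M/∂y = -12x^2y + 32x^3y^3 + 24x^3y - 16xy^3 and ∂N/∂x = -12x^2y + 32x^3y^3 + 24x^3y - 16xy^3; equal, so the equation is exact.
Integrate M with respect to x (treating y as constant): ∫M dx = -2x^3y^2 + 2x^4y^4 + 3x^4y^2 - 2x^2y^4 + h(y).
Differentiate w.r.t. y and set equal to N: all terms match, so h'(y) = 0 and h is a constant absorbed into C.
General solution: -2x^3y^2 + 2x^4y^4 + 3x^4y^2 - 2x^2y^4 = C.


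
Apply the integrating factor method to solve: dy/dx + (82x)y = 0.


P(x) = 82x ⇒ μ = e^(41x²).
Q(x) = 0 so μ y is constant: y = Ce^(-41x²).


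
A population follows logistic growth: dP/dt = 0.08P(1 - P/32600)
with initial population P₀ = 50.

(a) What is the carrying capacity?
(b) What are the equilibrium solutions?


Logistic ODE dP/dt = 0.08P(1 - P/32600) has equilibria where dP/dt = 0, i.e. P = 0 or P = 32600.
The coefficient (1 - P/K) = 0 when P = K, identifying K = 32600 as the carrying capacity.
(a) K = 32600; (b) equilibria P = 0 and P = 32600.


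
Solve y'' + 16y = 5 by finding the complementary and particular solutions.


Homogeneous part: r² + 16 = 0 ⇒ r = ±4i, so y_h = C₁cos(4x) + C₂sin(4x).
Try constant y_p = A; plug in: 16A = 5 ⇒ A = 5/16.
General solution: y = C₁cos(4x) + C₂sin(4x) + 5/16.


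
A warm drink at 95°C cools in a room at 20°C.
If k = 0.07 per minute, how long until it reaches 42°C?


From T(t) = T_a + (T₀ - T_a)e^(-kt), set T(t) = 42:
(42 - 20) / (95 - 20) = e^(-0.07t), so t = -ln(0.293)/0.07 ≈ 17.5 minutes.


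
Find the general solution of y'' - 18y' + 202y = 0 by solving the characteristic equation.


Characteristic equation: r² - 18r + 202 = 0.
Discriminant is negative; roots r = 9 ± 11i (complex conjugate pair).
General solution uses e^(α x)(C₁ cos(β x) + C₂ sin(β x)): y = e^(9x)(C₁cos(11x) + C₂sin(11x)).


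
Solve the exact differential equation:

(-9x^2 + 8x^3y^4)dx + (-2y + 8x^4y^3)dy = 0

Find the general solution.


Check exactness: ∂M/∂y = 32x^3y^3 and ∂N/∂x = 32x^3y^3; equal, so the equation is exact.
Integrate M with respect to x (treating y as constant): ∫M dx = -3x^3 + 2x^4y^4 + h(y).
Differentiate w.r.t. y and set equal to N: the x-dependent terms already match, leaving h'(y) = -2y. Integrate: h(y) = -y^2.
So F(x,y) = -3x^3 - y^2 + 2x^4y^4.
General solution: -3x^3 - y^2 + 2x^4y^4 = C.


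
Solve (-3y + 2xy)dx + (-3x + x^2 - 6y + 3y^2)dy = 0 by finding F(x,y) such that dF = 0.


Check exactness: ∂M/∂y = -3 + 2x and ∂N/∂x = -3 + 2x; equal, so the equation is exact.
Integrate M with respect to x (treating y as constant): ∫M dx = -3xy + x^2y + h(y).
Differentiate w.r.t. y and set equal to N: the x-dependent terms already match, leaving h'(y) = -6y + 3y^2. Integrate: h(y) = -3y^2 + y^3.
So F(x,y) = -3xy + x^2y - 3y^2 + y^3.
General solution: -3xy + x^2y - 3y^2 + y^3 = C.


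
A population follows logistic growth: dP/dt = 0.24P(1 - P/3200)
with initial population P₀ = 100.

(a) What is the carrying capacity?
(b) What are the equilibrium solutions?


Logistic ODE dP/dt = 0.24P(1 - P/3200) has equilibria where dP/dt = 0, i.e. P = 0 or P = 3200.
The coefficient (1 - P/K) = 0 when P = K, identifying K = 3200 as the carrying capacity.
(a) K = 3200; (b) equilibria P = 0 and P = 3200.


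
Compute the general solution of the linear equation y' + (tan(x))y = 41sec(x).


P(x) = tan(x) ⇒ μ = e^(∫tan(x)dx) = sec(x).
(sec(x) y)' = 41sec²(x) ⇒ sec(x) y = 41tan(x) + C.
Multiply by cos(x): y = 41sin(x) + C·cos(x).


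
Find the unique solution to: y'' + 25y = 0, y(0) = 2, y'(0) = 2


Characteristic roots of r² + 25 = 0 are ±5i, so y = C₁cos(5x) + C₂sin(5x).
Apply y(0) = 2: C₁ = 2. Differentiate and apply y'(0) = 2: 5·C₂ = 2, so C₂ = 2/5.
Particular solution: y = 2cos(5x) + (2/5)sin(5x).


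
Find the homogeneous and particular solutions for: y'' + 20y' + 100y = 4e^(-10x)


Characteristic polynomial (r + 10)² = 0; repeated root r = -10.
y_h = (C₁ + C₂x)e^(-10x). Forcing matches the repeated root (resonance), so try y_p = Ax² e^(-10x).
Substitute and solve for A: 2A = 4, so A = 2.
General solution: y = (C₁ + C₂x + 2x²)e^(-10x).


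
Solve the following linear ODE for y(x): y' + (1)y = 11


P(x) = 1, Q(x) = 11; integrating factor μ = e^(x).
(μ y)' = 11e^(x) ⇒ μ y = 11e^(x) + C.
Divide by μ: y = 11 + Ce^(-x).


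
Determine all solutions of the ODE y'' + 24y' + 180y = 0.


Characteristic equation: r² + 24r + 180 = 0.
Discriminant is negative; roots r = -12 ± 6i (complex conjugate pair).
General solution uses e^(α x)(C₁ cos(β x) + C₂ sin(β x)): y = e^(-12x)(C₁cos(6x) + C₂sin(6x)).


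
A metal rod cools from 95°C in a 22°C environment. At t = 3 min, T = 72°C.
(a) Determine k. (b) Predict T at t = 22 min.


Newton's law: T(t) = T_a + (T₀ - T_a)e^(-kt).
(a) Use T(3) = 72: (72 - 22)/(95 - 22) = e^(-k·3), so k = -ln(0.685)/3 ≈ 0.1261.
(b) Apply k to t = 22: T(22) = 22 + (73)e^(-2.775) ≈ 26.6°C.


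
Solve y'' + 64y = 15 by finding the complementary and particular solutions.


Homogeneous part: r² + 64 = 0 ⇒ r = ±8i, so y_h = C₁cos(8x) + C₂sin(8x).
Try constant y_p = A; plug in: 64A = 15 ⇒ A = 15/64.
General solution: y = C₁cos(8x) + C₂sin(8x) + 15/64.


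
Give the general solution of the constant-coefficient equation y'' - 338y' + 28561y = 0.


Characteristic equation: r² - 338r + 28561 = 0, i.e. (r - 169)² = 0.
Repeated root r = 169; include an x factor for the second linearly independent solution.
General solution: y = (C₁ + C₂x)e^(169x).


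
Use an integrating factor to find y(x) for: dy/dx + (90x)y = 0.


P(x) = 90x ⇒ μ = e^(45x²).
Q(x) = 0 so μ y is constant: y = Ce^(-45x²).


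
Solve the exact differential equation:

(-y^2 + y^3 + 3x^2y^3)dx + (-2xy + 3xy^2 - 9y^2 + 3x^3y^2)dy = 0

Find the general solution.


Check exactness: ∂M/∂y = -2y + 3y^2 + 9x^2y^2 and ∂N/∂x = -2y + 3y^2 + 9x^2y^2; equal, so the equation is exact.
Integrate M with respect to x (treating y as constant): ∫M dx = -xy^2 + xy^3 + x^3y^3 + h(y).
Differentiate w.r.t. y and set equal to N: the x-dependent terms already match, leaving h'(y) = -9y^2. Integrate: h(y) = -3y^3.
So F(x,y) = -xy^2 + xy^3 - 3y^3 + x^3y^3.
General solution: -xy^2 + xy^3 - 3y^3 + x^3y^3 = C.


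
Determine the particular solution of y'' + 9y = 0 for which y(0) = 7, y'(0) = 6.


Characteristic roots of r² + 9 = 0 are ±3i, so y = C₁cos(3x) + C₂sin(3x).
Apply y(0) = 7: C₁ = 7. Differentiate and apply y'(0) = 6: 3·C₂ = 6, so C₂ = 2.
Particular solution: y = 7cos(3x) + 2sin(3x).


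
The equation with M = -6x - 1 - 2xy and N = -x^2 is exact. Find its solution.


Check exactness: ∂M/∂y = -2x and ∂N/∂x = -2x; equal, so the equation is exact.
Integrate M with respect to x (treating y as constant): ∫M dx = -3x^2 - x - x^2y + h(y).
Differentiate w.r.t. y and set equal to N: all terms match, so h'(y) = 0 and h is a constant absorbed into C.
General solution: -3x^2 - x - x^2y = C.


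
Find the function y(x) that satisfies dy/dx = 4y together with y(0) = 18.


General solution of y' = 4y is y = Ce^(4x).
Apply y(0) = 18: C = 18.
Particular solution: y = 18e^(4x).


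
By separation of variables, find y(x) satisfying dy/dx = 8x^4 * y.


Separate variables: dy/y = 8x^4 dx.
Integrate: ln|y| = (8/5)x^5 + C₀.
Exponentiate: y = Ce^((8/5)x^5).


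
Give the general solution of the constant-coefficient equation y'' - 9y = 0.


Characteristic equation: r² - 9 = 0.
Factor: (r + 3)(r - 3) = 0 ⇒ r = -3, 3 (distinct real).
General solution: y = C₁e^(-3x) + C₂e^(3x).


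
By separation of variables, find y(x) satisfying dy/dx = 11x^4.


Integrate both sides with respect to x: y = ∫ 11x^4 dx = (11/5)x^5 + C.


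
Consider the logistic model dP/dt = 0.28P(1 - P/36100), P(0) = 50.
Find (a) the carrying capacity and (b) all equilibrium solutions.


Logistic ODE dP/dt = 0.28P(1 - P/36100) has equilibria where dP/dt = 0, i.e. P = 0 or P = 36100.
The coefficient (1 - P/K) = 0 when P = K, identifying K = 36100 as the carrying capacity.
(a) K = 36100; (b) equilibria P = 0 and P = 36100.


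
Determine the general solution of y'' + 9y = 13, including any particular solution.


Homogeneous part: r² + 9 = 0 ⇒ r = ±3i, so y_h = C₁cos(3x) + C₂sin(3x).
Try constant y_p = A; plug in: 9A = 13 ⇒ A = 13/9.
General solution: y = C₁cos(3x) + C₂sin(3x) + 13/9.


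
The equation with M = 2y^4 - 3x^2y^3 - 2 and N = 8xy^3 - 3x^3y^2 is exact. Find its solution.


Check exactness: ∂M/∂y = 8y^3 - 9x^2y^2 and ∂N/∂x = 8y^3 - 9x^2y^2; equal, so the equation is exact.
Integrate M with respect to x (treating y as constant): ∫M dx = 2xy^4 - x^3y^3 - 2x + h(y).
Differentiate w.r.t. y and set equal to N: all terms match, so h'(y) = 0 and h is a constant absorbed into C.
General solution: 2xy^4 - x^3y^3 - 2x = C.


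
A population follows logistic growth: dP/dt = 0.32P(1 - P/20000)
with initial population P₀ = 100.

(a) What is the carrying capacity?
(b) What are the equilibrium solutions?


Logistic ODE dP/dt = 0.32P(1 - P/20000) has equilibria where dP/dt = 0, i.e. P = 0 or P = 20000.
The coefficient (1 - P/K) = 0 when P = K, identifying K = 20000 as the carrying capacity.
(a) K = 20000; (b) equilibria P = 0 and P = 20000.


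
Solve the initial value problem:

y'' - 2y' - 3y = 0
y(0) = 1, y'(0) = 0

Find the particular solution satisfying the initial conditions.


Characteristic roots of r² - 2r - 3 = 0 are 3, -1.
General solution y = c₁ e^(3x) + c₂ e^(-x).
Apply y(0) = 1: c₁ + c₂ = 1. Apply y'(0) = 0: 3 c₁ - 1 c₂ = 0.
Solve: c₁ = 1/4, c₂ = 3/4.
Particular solution: y = (1/4)e^(3x) + (3/4)e^(-x).


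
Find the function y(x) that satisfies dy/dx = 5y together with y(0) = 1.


General solution of y' = 5y is y = Ce^(5x).
Apply y(0) = 1: C = 1.
Particular solution: y = e^(5x).


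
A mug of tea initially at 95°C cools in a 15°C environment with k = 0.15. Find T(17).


Newton's law: dT/dt = -k(T - T_a) has solution T(t) = T_a + (T₀ - T_a)e^(-kt).
Plug in T_a = 15, T₀ = 95, k = 0.15, t = 17: T(17) = 15 + (80)e^(-2.55) ≈ 21.2°C.


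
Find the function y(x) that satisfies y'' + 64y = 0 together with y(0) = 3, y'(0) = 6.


Characteristic roots of r² + 64 = 0 are ±8i, so y = C₁cos(8x) + C₂sin(8x).
Apply y(0) = 3: C₁ = 3. Differentiate and apply y'(0) = 6: 8·C₂ = 6, so C₂ = 3/4.
Particular solution: y = 3cos(8x) + (3/4)sin(8x).


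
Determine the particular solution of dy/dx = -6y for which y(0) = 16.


General solution of y' = -6y is y = Ce^(-6x).
Apply y(0) = 16: C = 16.
Particular solution: y = 16e^(-6x).


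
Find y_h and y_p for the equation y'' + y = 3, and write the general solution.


Homogeneous part: r² + 1 = 0 ⇒ r = ±1i, so y_h = C₁cos(x) + C₂sin(x).
Try constant y_p = A; plug in: 1A = 3 ⇒ A = 3.
General solution: y = C₁cos(x) + C₂sin(x) + 3.


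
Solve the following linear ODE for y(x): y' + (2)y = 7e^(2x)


P(x) = 2 ⇒ μ = e^(2x).
(μ y)' = 7e^(4x) ⇒ μ y = (7/4)e^(4x) + C.
Divide by μ: y = (7/4)e^(2x) + Ce^(-2x).


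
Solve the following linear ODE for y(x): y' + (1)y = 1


P(x) = 1, Q(x) = 1; integrating factor μ = e^(x).
(μ y)' = e^(x) ⇒ μ y = e^(x) + C.
Divide by μ: y = 1 + Ce^(-x).


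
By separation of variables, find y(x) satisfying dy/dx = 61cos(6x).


g(y) = 1, so integrate directly: y = ∫ 61cos(6x) dx = (61/6)sin(6x) + C.


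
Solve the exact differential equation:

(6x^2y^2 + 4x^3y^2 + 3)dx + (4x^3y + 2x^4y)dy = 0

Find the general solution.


Check exactness: ∂M/∂y = 12x^2y + 8x^3y and ∂N/∂x = 12x^2y + 8x^3y; equal, so the equation is exact.
Integrate M with respect to x (treating y as constant): ∫M dx = 2x^3y^2 + x^4y^2 + 3x + h(y).
Differentiate w.r.t. y and set equal to N: all terms match, so h'(y) = 0 and h is a constant absorbed into C.
General solution: 2x^3y^2 + x^4y^2 + 3x = C.


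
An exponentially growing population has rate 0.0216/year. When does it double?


Exponential growth: P(t) = P₀ e^(0.0216t). Set P(t)/P₀ = 2: e^(0.0216t) = 2.
Solve: t = ln(2)/0.0216 ≈ 32.09 years.


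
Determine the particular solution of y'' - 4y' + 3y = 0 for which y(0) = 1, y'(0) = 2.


Characteristic roots of r² - 4r + 3 = 0 are 1, 3.
General solution y = c₁ e^(x) + c₂ e^(3x).
Apply y(0) = 1: c₁ + c₂ = 1. Apply y'(0) = 2: 1 c₁ + 3 c₂ = 2.
Solve: c₁ = 1/2, c₂ = 1/2.
Particular solution: y = (1/2)e^(x) + (1/2)e^(3x).


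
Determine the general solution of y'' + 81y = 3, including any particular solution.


Homogeneous part: r² + 81 = 0 ⇒ r = ±9i, so y_h = C₁cos(9x) + C₂sin(9x).
Try constant y_p = A; plug in: 81A = 3 ⇒ A = 1/27.
General solution: y = C₁cos(9x) + C₂sin(9x) + 1/27.


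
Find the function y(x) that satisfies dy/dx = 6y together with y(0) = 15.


General solution of y' = 6y is y = Ce^(6x).
Apply y(0) = 15: C = 15.
Particular solution: y = 15e^(6x).


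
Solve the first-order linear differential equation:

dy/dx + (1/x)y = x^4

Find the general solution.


P(x) = 1/x ⇒ μ = x^1.
(x^1 y)' = x^5 ⇒ x^1 y = x^6/(6) + C.
Solve for y: y = (1/6)x^5 + C/x^1.


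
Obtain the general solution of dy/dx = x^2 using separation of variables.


Integrate both sides with respect to x: y = ∫ x^2 dx = (1/3)x^3 + C.


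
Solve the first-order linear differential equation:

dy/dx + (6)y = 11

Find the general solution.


P(x) = 6, Q(x) = 11; integrating factor μ = e^(6x).
(μ y)' = 11e^(6x) ⇒ μ y = (11/6)e^(6x) + C.
Divide by μ: y = 11/6 + Ce^(-6x).


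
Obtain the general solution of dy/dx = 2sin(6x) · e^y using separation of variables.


Separate: e^(-y) dy = 2sin(6x) dx.
Integrate: -e^(-y) = -(1/3)cos(6x) + C₀.
Rearrange: e^(-y) = (1/3)cos(6x) + C.


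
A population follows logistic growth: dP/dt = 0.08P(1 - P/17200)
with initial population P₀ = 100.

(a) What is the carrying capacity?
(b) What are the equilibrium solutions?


Logistic ODE dP/dt = 0.08P(1 - P/17200) has equilibria where dP/dt = 0, i.e. P = 0 or P = 17200.
The coefficient (1 - P/K) = 0 when P = K, identifying K = 17200 as the carrying capacity.
(a) K = 17200; (b) equilibria P = 0 and P = 17200.


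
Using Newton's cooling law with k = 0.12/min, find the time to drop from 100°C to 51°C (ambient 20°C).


From T(t) = T_a + (T₀ - T_a)e^(-kt), set T(t) = 51:
(51 - 20) / (100 - 20) = e^(-0.12t), so t = -ln(0.388)/0.12 ≈ 7.9 minutes.


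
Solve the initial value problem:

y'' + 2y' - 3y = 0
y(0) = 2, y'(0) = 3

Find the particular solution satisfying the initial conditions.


Characteristic roots of r² + 2r - 3 = 0 are -3, 1.
General solution y = c₁ e^(-3x) + c₂ e^(x).
Apply y(0) = 2: c₁ + c₂ = 2. Apply y'(0) = 3: -3 c₁ + 1 c₂ = 3.
Solve: c₁ = -1/4, c₂ = 9/4.
Particular solution: y = -(1/4)e^(-3x) + (9/4)e^(x).


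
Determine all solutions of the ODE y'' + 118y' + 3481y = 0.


Characteristic equation: r² + 118r + 3481 = 0, i.e. (r + 59)² = 0.
Repeated root r = -59; include an x factor for the second linearly independent solution.
General solution: y = (C₁ + C₂x)e^(-59x).


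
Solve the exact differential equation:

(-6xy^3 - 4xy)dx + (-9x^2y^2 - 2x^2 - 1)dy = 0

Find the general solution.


Check exactness: ∂M/∂y = -18xy^2 - 4x and ∂N/∂x = -18xy^2 - 4x; equal, so the equation is exact.
Integrate M with respect to x (treating y as constant): ∫M dx = -3x^2y^3 - 2x^2y + h(y).
Differentiate w.r.t. y and set equal to N: the x-dependent terms already match, leaving h'(y) = -1. Integrate: h(y) = -y.
So F(x,y) = -3x^2y^3 - 2x^2y - y.
General solution: -3x^2y^3 - 2x^2y - y = C.


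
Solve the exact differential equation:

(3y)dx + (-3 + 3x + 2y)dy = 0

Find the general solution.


Check exactness: ∂M/∂y = 3 and ∂N/∂x = 3; equal, so the equation is exact.
Integrate M with respect to x (treating y as constant): ∫M dx = 3xy + h(y).
Differentiate w.r.t. y and set equal to N: the x-dependent terms already match, leaving h'(y) = -3 + 2y. Integrate: h(y) = -3y + y^2.
So F(x,y) = -3y + 3xy + y^2.
General solution: -3y + 3xy + y^2 = C.


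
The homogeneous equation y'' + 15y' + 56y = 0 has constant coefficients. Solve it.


Characteristic equation: r² + 15r + 56 = 0.
Factor: (r + 8)(r + 7) = 0 ⇒ r = -8, -7 (distinct real).
General solution: y = C₁e^(-8x) + C₂e^(-7x).


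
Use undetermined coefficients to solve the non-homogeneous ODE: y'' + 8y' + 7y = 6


Characteristic roots of r² + 8r + 7 = 0 are -7, -1.
y_h = C₁e^(-7x) + C₂e^(-x).
Constant forcing; try y_p = A. Then 7A = 6 ⇒ A = 6/7.
General solution: y = C₁e^(-7x) + C₂e^(-x) + 6/7.


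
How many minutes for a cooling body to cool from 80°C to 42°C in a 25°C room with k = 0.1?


From T(t) = T_a + (T₀ - T_a)e^(-kt), set T(t) = 42:
(42 - 25) / (80 - 25) = e^(-0.1t), so t = -ln(0.309)/0.1 ≈ 11.7 minutes.


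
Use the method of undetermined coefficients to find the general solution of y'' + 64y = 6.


Homogeneous part: r² + 64 = 0 ⇒ r = ±8i, so y_h = C₁cos(8x) + C₂sin(8x).
Try constant y_p = A; plug in: 64A = 6 ⇒ A = 3/32.
General solution: y = C₁cos(8x) + C₂sin(8x) + 3/32.


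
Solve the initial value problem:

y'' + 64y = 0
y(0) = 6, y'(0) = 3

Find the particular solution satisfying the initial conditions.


Characteristic roots of r² + 64 = 0 are ±8i, so y = C₁cos(8x) + C₂sin(8x).
Apply y(0) = 6: C₁ = 6. Differentiate and apply y'(0) = 3: 8·C₂ = 3, so C₂ = 3/8.
Particular solution: y = 6cos(8x) + (3/8)sin(8x).


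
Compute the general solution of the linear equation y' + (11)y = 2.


P(x) = 11, Q(x) = 2; integrating factor μ = e^(11x).
(μ y)' = 2e^(11x) ⇒ μ y = (2/11)e^(11x) + C.
Divide by μ: y = 2/11 + Ce^(-11x).


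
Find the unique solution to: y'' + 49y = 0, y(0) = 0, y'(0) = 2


Characteristic roots of r² + 49 = 0 are ±7i, so y = C₁cos(7x) + C₂sin(7x).
Apply y(0) = 0: C₁ = 0. Differentiate and apply y'(0) = 2: 7·C₂ = 2, so C₂ = 2/7.
Particular solution: y = (2/7)sin(7x).


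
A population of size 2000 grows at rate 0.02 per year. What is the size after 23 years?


The ODE dP/dt = 0.02P has solution P(t) = P(0)e^(0.02t).
Substitute P(0) = 2000 and t = 23: P(23) = 2000 e^(0.46) ≈ 3168.


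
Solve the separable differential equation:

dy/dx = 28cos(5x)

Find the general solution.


g(y) = 1, so integrate directly: y = ∫ 28cos(5x) dx = (28/5)sin(5x) + C.


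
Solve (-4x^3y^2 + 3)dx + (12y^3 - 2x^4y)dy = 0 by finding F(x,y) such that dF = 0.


Check exactness: ∂M/∂y = -8x^3y and ∂N/∂x = -8x^3y; equal, so the equation is exact.
Integrate M with respect to x (treating y as constant): ∫M dx = -x^4y^2 + 3x + h(y).
Differentiate w.r.t. y and set equal to N: the x-dependent terms already match, leaving h'(y) = 12y^3. Integrate: h(y) = 3y^4.
So F(x,y) = 3y^4 - x^4y^2 + 3x.
General solution: 3y^4 - x^4y^2 + 3x = C.


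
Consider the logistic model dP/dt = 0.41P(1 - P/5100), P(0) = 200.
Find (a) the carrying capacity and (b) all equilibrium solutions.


Logistic ODE dP/dt = 0.41P(1 - P/5100) has equilibria where dP/dt = 0, i.e. P = 0 or P = 5100.
The coefficient (1 - P/K) = 0 when P = K, identifying K = 5100 as the carrying capacity.
(a) K = 5100; (b) equilibria P = 0 and P = 5100.


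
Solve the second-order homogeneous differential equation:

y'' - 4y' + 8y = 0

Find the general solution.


Characteristic equation: r² - 4r + 8 = 0.
Discriminant is negative; roots r = 2 ± 2i (complex conjugate pair).
General solution uses e^(α x)(C₁ cos(β x) + C₂ sin(β x)): y = e^(2x)(C₁cos(2x) + C₂sin(2x)).


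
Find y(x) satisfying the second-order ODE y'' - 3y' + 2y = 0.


Characteristic equation: r² - 3r + 2 = 0.
Factor: (r - 1)(r - 2) = 0 ⇒ r = 1, 2 (distinct real).
General solution: y = C₁e^(x) + C₂e^(2x).


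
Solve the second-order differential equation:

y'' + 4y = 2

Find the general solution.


Homogeneous part: r² + 4 = 0 ⇒ r = ±2i, so y_h = C₁cos(2x) + C₂sin(2x).
Try constant y_p = A; plug in: 4A = 2 ⇒ A = 1/2.
General solution: y = C₁cos(2x) + C₂sin(2x) + 1/2.


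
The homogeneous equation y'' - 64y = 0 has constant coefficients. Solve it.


Characteristic equation: r² - 64 = 0.
Factor: (r - 8)(r + 8) = 0 ⇒ r = 8, -8 (distinct real).
General solution: y = C₁e^(8x) + C₂e^(-8x).


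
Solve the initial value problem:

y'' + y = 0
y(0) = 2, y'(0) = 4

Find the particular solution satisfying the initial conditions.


Characteristic roots of r² + 1 = 0 are ±1i, so y = C₁cos(x) + C₂sin(x).
Apply y(0) = 2: C₁ = 2. Differentiate and apply y'(0) = 4: 1·C₂ = 4, so C₂ = 4.
Particular solution: y = 2cos(x) + 4sin(x).


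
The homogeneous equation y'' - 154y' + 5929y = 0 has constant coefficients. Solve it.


Characteristic equation: r² - 154r + 5929 = 0, i.e. (r - 77)² = 0.
Repeated root r = 77; include an x factor for the second linearly independent solution.
General solution: y = (C₁ + C₂x)e^(77x).


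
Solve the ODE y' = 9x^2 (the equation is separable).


Integrate both sides with respect to x: y = ∫ 9x^2 dx = 3x^3 + C.


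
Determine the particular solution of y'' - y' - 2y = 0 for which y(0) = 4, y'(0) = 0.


Characteristic roots of r² - r - 2 = 0 are 2, -1.
General solution y = c₁ e^(2x) + c₂ e^(-x).
Apply y(0) = 4: c₁ + c₂ = 4. Apply y'(0) = 0: 2 c₁ - 1 c₂ = 0.
Solve: c₁ = 4/3, c₂ = 8/3.
Particular solution: y = (4/3)e^(2x) + (8/3)e^(-x).


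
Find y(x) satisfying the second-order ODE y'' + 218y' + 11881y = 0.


Characteristic equation: r² + 218r + 11881 = 0, i.e. (r + 109)² = 0.
Repeated root r = -109; include an x factor for the second linearly independent solution.
General solution: y = (C₁ + C₂x)e^(-109x).


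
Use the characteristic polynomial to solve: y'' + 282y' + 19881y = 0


Characteristic equation: r² + 282r + 19881 = 0, i.e. (r + 141)² = 0.
Repeated root r = -141; include an x factor for the second linearly independent solution.
General solution: y = (C₁ + C₂x)e^(-141x).


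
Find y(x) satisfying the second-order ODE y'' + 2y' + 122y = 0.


Characteristic equation: r² + 2r + 122 = 0.
Discriminant is negative; roots r = -1 ± 11i (complex conjugate pair).
General solution uses e^(α x)(C₁ cos(β x) + C₂ sin(β x)): y = e^(-x)(C₁cos(11x) + C₂sin(11x)).


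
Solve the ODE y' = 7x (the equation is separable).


Integrate both sides with respect to x: y = ∫ 7x dx = (7/2)x^2 + C.


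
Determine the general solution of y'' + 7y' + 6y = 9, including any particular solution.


Characteristic roots of r² + 7r + 6 = 0 are -1, -6.
y_h = C₁e^(-x) + C₂e^(-6x).
Constant forcing; try y_p = A. Then 6A = 9 ⇒ A = 3/2.
General solution: y = C₁e^(-x) + C₂e^(-6x) + 3/2.


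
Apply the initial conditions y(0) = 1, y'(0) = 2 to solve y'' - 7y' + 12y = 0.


Characteristic roots of r² - 7r + 12 = 0 are 3, 4.
General solution y = c₁ e^(3x) + c₂ e^(4x).
Apply y(0) = 1: c₁ + c₂ = 1. Apply y'(0) = 2: 3 c₁ + 4 c₂ = 2.
Solve: c₁ = 2, c₂ = -1.
Particular solution: y = 2e^(3x) - e^(4x).


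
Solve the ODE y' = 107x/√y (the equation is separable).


Separate: √y dy = 107x dx.
Integrate: (2/3)y^(3/2) = (107/2)x² + C.


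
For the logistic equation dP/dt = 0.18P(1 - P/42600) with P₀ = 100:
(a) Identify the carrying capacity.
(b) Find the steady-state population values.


Logistic ODE dP/dt = 0.18P(1 - P/42600) has equilibria where dP/dt = 0, i.e. P = 0 or P = 42600.
The coefficient (1 - P/K) = 0 when P = K, identifying K = 42600 as the carrying capacity.
(a) K = 42600; (b) equilibria P = 0 and P = 42600.


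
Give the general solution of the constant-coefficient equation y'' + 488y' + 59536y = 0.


Characteristic equation: r² + 488r + 59536 = 0, i.e. (r + 244)² = 0.
Repeated root r = -244; include an x factor for the second linearly independent solution.
General solution: y = (C₁ + C₂x)e^(-244x).


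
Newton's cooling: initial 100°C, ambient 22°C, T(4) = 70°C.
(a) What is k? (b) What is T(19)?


Newton's law: T(t) = T_a + (T₀ - T_a)e^(-kt).
(a) Use T(4) = 70: (70 - 22)/(100 - 22) = e^(-k·4), so k = -ln(0.615)/4 ≈ 0.1214.
(b) Apply k to t = 19: T(19) = 22 + (78)e^(-2.306) ≈ 29.8°C.


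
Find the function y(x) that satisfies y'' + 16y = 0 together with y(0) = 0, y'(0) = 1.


Characteristic roots of r² + 16 = 0 are ±4i, so y = C₁cos(4x) + C₂sin(4x).
Apply y(0) = 0: C₁ = 0. Differentiate and apply y'(0) = 1: 4·C₂ = 1, so C₂ = 1/4.
Particular solution: y = (1/4)sin(4x).


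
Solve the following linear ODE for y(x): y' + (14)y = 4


P(x) = 14, Q(x) = 4; integrating factor μ = e^(14x).
(μ y)' = 4e^(14x) ⇒ μ y = (2/7)e^(14x) + C.
Divide by μ: y = 2/7 + Ce^(-14x).


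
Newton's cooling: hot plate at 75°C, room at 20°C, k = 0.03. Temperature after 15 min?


Newton's law: dT/dt = -k(T - T_a) has solution T(t) = T_a + (T₀ - T_a)e^(-kt).
Plug in T_a = 20, T₀ = 75, k = 0.03, t = 15: T(15) = 20 + (55)e^(-0.45) ≈ 55.1°C.


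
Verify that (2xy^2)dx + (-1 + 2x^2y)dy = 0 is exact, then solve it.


Check exactness: ∂M/∂y = 4xy and ∂N/∂x = 4xy; equal, so the equation is exact.
Integrate M with respect to x (treating y as constant): ∫M dx = x^2y^2 + h(y).
Differentiate w.r.t. y and set equal to N: the x-dependent terms already match, leaving h'(y) = -1. Integrate: h(y) = -y.
So F(x,y) = -y + x^2y^2.
General solution: -y + x^2y^2 = C.


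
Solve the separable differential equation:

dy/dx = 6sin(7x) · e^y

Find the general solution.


Separate: e^(-y) dy = 6sin(7x) dx.
Integrate: -e^(-y) = -(6/7)cos(7x) + C₀.
Rearrange: e^(-y) = (6/7)cos(7x) + C.


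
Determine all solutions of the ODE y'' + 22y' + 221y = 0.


Characteristic equation: r² + 22r + 221 = 0.
Discriminant is negative; roots r = -11 ± 10i (complex conjugate pair).
General solution uses e^(α x)(C₁ cos(β x) + C₂ sin(β x)): y = e^(-11x)(C₁cos(10x) + C₂sin(10x)).


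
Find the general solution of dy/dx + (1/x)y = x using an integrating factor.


P(x) = 1/x ⇒ μ = x^1.
(x^1 y)' = x^1·x^1 = x^2.
Integrate: x^1 y = x^3/(3) + C.
Solve for y: y = (1/3)x^2 + C/x^1.


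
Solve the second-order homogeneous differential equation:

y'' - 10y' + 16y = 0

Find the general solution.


Characteristic equation: r² - 10r + 16 = 0.
Factor: (r - 8)(r - 2) = 0 ⇒ r = 8, 2 (distinct real).
General solution: y = C₁e^(8x) + C₂e^(2x).


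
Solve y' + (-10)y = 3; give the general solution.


P(x) = -10 ⇒ μ = e^(-10x).
(μ y)' = 3e^(-10x) ⇒ μ y = -(3/10)e^(-10x) + C.
Divide by μ: y = -3/10 + Ce^(10x).


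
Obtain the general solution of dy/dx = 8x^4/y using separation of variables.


Separate variables: y dy = 8x^4 dx.
Integrate both sides: y²/2 = (8/5)x^5 + C₀.
Multiply by 2: y² = (16/5)x^5 + C.


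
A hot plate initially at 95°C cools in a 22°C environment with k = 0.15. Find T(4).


Newton's law: dT/dt = -k(T - T_a) has solution T(t) = T_a + (T₀ - T_a)e^(-kt).
Plug in T_a = 22, T₀ = 95, k = 0.15, t = 4: T(4) = 22 + (73)e^(-0.60) ≈ 62.1°C.


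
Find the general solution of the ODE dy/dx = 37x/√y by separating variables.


Separate: √y dy = 37x dx.
Integrate: (2/3)y^(3/2) = (37/2)x² + C.


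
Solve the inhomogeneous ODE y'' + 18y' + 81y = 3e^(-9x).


Characteristic polynomial (r + 9)² = 0; repeated root r = -9.
y_h = (C₁ + C₂x)e^(-9x). Forcing matches the repeated root (resonance), so try y_p = Ax² e^(-9x).
Substitute and solve for A: 2A = 3, so A = 3/2.
General solution: y = (C₁ + C₂x + (3/2)x²)e^(-9x).


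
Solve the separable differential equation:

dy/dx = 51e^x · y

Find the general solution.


Separate variables: dy/y = 51e^x dx.
Integrate: ln|y| = 51e^x + C₀.
Exponentiate: y = Ce^(51e^x).


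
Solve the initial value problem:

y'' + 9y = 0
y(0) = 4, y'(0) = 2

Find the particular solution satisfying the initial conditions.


Characteristic roots of r² + 9 = 0 are ±3i, so y = C₁cos(3x) + C₂sin(3x).
Apply y(0) = 4: C₁ = 4. Differentiate and apply y'(0) = 2: 3·C₂ = 2, so C₂ = 2/3.
Particular solution: y = 4cos(3x) + (2/3)sin(3x).


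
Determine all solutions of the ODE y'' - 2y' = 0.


Characteristic equation: r² - 2r = 0.
Factor: (r - 2)(r - 0) = 0 ⇒ r = 2, 0 (distinct real).
General solution: y = C₁e^(2x) + C₂.


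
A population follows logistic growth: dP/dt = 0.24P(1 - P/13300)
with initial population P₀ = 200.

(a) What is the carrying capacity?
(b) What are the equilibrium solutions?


Logistic ODE dP/dt = 0.24P(1 - P/13300) has equilibria where dP/dt = 0, i.e. P = 0 or P = 13300.
The coefficient (1 - P/K) = 0 when P = K, identifying K = 13300 as the carrying capacity.
(a) K = 13300; (b) equilibria P = 0 and P = 13300.


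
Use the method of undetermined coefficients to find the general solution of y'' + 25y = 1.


Homogeneous part: r² + 25 = 0 ⇒ r = ±5i, so y_h = C₁cos(5x) + C₂sin(5x).
Try constant y_p = A; plug in: 25A = 1 ⇒ A = 1/25.
General solution: y = C₁cos(5x) + C₂sin(5x) + 1/25.


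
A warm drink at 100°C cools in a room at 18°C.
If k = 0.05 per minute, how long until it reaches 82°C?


From T(t) = T_a + (T₀ - T_a)e^(-kt), set T(t) = 82:
(82 - 18) / (100 - 18) = e^(-0.05t), so t = -ln(0.780)/0.05 ≈ 5.0 minutes.


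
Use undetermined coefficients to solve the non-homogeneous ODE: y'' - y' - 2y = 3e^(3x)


Characteristic roots of r² - r - 2 = 0 are 2, -1.
y_h = C₁e^(2x) + C₂e^(-x).
Forcing exponent 3 is not a characteristic root; try y_p = Ae^(3x).
Substitute: A·(9 + (-1)·3 + (-2)) = A·4 = 3, so A = 3/4.
General solution: y = C₁e^(2x) + C₂e^(-x) + (3/4)e^(3x).


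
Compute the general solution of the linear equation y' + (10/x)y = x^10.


P(x) = 10/x ⇒ μ = x^10.
(x^10 y)' = x^10·x^10 = x^20.
Integrate: x^10 y = x^21/(21) + C.
Solve for y: y = (1/21)x^11 + C/x^10.


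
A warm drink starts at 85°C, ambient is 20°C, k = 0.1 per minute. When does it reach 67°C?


From T(t) = T_a + (T₀ - T_a)e^(-kt), set T(t) = 67:
(67 - 20) / (85 - 20) = e^(-0.1t), so t = -ln(0.723)/0.1 ≈ 3.2 minutes.


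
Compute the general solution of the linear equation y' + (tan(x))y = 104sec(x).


P(x) = tan(x) ⇒ μ = e^(∫tan(x)dx) = sec(x).
(sec(x) y)' = 104sec²(x) ⇒ sec(x) y = 104tan(x) + C.
Multiply by cos(x): y = 104sin(x) + C·cos(x).


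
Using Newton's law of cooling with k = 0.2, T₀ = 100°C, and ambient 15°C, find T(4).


Newton's law: dT/dt = -k(T - T_a) has solution T(t) = T_a + (T₀ - T_a)e^(-kt).
Plug in T_a = 15, T₀ = 100, k = 0.2, t = 4: T(4) = 15 + (85)e^(-0.80) ≈ 53.2°C.


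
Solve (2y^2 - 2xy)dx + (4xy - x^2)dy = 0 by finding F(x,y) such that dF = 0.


Check exactness: ∂M/∂y = 4y - 2x and ∂N/∂x = 4y - 2x; equal, so the equation is exact.
Integrate M with respect to x (treating y as constant): ∫M dx = 2xy^2 - x^2y + h(y).
Differentiate w.r.t. y and set equal to N: all terms match, so h'(y) = 0 and h is a constant absorbed into C.
General solution: 2xy^2 - x^2y = C.


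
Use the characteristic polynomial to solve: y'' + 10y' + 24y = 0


Characteristic equation: r² + 10r + 24 = 0.
Factor: (r + 6)(r + 4) = 0 ⇒ r = -6, -4 (distinct real).
General solution: y = C₁e^(-6x) + C₂e^(-4x).


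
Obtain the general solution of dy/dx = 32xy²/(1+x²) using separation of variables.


Separate: dy/y² = 32x/(1+x²) dx.
Integrate LHS: ∫ dy/y² = -1/y.
Integrate RHS via u = 1+x²: 16ln(1+x²) + C.
Result: -1/y = 16ln(1+x²) + C.


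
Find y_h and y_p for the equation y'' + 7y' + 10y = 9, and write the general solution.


Characteristic roots of r² + 7r + 10 = 0 are -2, -5.
y_h = C₁e^(-2x) + C₂e^(-5x).
Constant forcing; try y_p = A. Then 10A = 9 ⇒ A = 9/10.
General solution: y = C₁e^(-2x) + C₂e^(-5x) + 9/10.


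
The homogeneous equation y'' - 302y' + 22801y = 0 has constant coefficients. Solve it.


Characteristic equation: r² - 302r + 22801 = 0, i.e. (r - 151)² = 0.
Repeated root r = 151; include an x factor for the second linearly independent solution.
General solution: y = (C₁ + C₂x)e^(151x).


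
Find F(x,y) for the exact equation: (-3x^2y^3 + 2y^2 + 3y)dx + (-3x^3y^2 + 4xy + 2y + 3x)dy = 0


Check exactness: ∂M/∂y = -9x^2y^2 + 4y + 3 and ∂N/∂x = -9x^2y^2 + 4y + 3; equal, so the equation is exact.
Integrate M with respect to x (treating y as constant): ∫M dx = -x^3y^3 + 2xy^2 + 3xy + h(y).
Differentiate w.r.t. y and set equal to N: the x-dependent terms already match, leaving h'(y) = 2y. Integrate: h(y) = y^2.
So F(x,y) = -x^3y^3 + 2xy^2 + y^2 + 3xy.
General solution: -x^3y^3 + 2xy^2 + y^2 + 3xy = C.


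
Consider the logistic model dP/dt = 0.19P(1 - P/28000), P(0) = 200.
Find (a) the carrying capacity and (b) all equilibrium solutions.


Logistic ODE dP/dt = 0.19P(1 - P/28000) has equilibria where dP/dt = 0, i.e. P = 0 or P = 28000.
The coefficient (1 - P/K) = 0 when P = K, identifying K = 28000 as the carrying capacity.
(a) K = 28000; (b) equilibria P = 0 and P = 28000.


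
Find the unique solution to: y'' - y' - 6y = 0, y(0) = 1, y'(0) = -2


Characteristic roots of r² - r - 6 = 0 are -2, 3.
General solution y = c₁ e^(-2x) + c₂ e^(3x).
Apply y(0) = 1: c₁ + c₂ = 1. Apply y'(0) = -2: -2 c₁ + 3 c₂ = -2.
Solve: c₁ = 1, c₂ = 0.
Particular solution: y = e^(-2x) + 0e^(3x).
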